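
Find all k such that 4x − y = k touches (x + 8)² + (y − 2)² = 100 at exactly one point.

Tangency holds when the distance from the centre (−8, 2) to the line equals the radius 10:
|4·(−8) − 1·2 − k| / √17 = 10
|k − (−34)| = 10√17.

k = −34 ± 10√17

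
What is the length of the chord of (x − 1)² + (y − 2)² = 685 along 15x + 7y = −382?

Centre (1, 2), r² = 685. Perpendicular distance d from centre to line = |411| / √274 = 411/√274.
Chord = 2√(r² − d²) = 2·√(137/2) = √274.

√274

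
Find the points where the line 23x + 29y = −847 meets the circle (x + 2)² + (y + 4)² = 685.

Express y = (−847 − 23x)/29 and substitute into the circle:
1370x² + 36990x − 38360 = 0  ⟹  x² + 27x − 28 = 0
x = 1 or x = −28, giving (1, −30) and (−28, −7).

(−28, −7) and (1, −30)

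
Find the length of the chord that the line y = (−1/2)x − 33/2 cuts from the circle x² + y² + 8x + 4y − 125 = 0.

4√5

Substitute y = (−33 − x)/2:
5x² + 90x + 325 = 0  ⟹  x² + 18x + 65 = 0
x = −5 or x = −13, giving (−5, −14) and (−13, −10).
|(−5, −14) − (−13, −10)| = √((8)² + (−4)²) = 4√5.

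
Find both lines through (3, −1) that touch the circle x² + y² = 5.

x − 2y = 5 and 2x + y = 5

Write the tangent as mx − y + (−1 − m·(3)) = 0 and set its distance from the centre to √5:
(−3m − (1))² = 5(m² + 1)
2m² + 3m − 2 = 0, so m = 1/2 or m = −2.
Through (3, −1) these give x − 2y = 5 and 2x + y = 5.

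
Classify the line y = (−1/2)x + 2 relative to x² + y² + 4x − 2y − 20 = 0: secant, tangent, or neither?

Substituting the line into the circle gives 5x² + 12x − 80 = 0.
Δ = 144 − (−1600) = 1744.
Two real roots: the line is a secant.

secant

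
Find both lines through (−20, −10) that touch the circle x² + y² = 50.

Write the tangent as mx − y + (−10 − m·(−20)) = 0 and set its distance from the centre to 5√2:
[m·(20) − (10)]² = 50(m² + 1)
7m² − 8m + 1 = 0, so m = 1/7 or m = 1.
With m = 1/7: x − 7y = 50. With m = 1: x − y = −10.

x − 7y = 50 and x − y = −10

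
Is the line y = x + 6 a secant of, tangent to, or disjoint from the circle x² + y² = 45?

Centre (0, 0), r² = 45. Distance² from centre to line = (6)²/2 = 18.
Since d² < r², the line cuts the circle twice.

secant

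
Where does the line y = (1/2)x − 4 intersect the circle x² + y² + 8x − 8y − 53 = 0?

Express y = (−8 + x)/2 and substitute into the circle:
5x² − 20 = 0  ⟹  x² − 4 = 0
x = 2 or x = −2, giving (2, −3) and (−2, −5).

(−2, −5) and (2, −3)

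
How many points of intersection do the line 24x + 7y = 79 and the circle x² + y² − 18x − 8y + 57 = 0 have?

d² = (24·9 + 7·4 − (79))²/625 = 1089/25; r² = 40.
Since d² > r², the line lies outside the circle.

0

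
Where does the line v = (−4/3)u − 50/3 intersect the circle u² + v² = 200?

(−14, 2) and (−2, −14)

Substitute v = (−50 − 4u)/3:
25u² + 400u + 700 = 0  ⟹  u² + 16u + 28 = 0
u = −2 or u = −14, giving (−2, −14) and (−14, 2).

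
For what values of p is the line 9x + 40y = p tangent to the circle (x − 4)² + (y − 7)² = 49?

The line touches the circle iff its distance from (4, 7) is 7:
|9·4 + 40·7 − p| / √1681 = 7
|p − (316)| = 7·41, so p = 603 or p = 29.

p = 29 or p = 603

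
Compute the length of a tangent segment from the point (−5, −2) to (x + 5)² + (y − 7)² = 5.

2√19

Centre (−5, 7), r² = 5. |PO|² = (0)² + (−9)² = 81.
The tangent meets the radius at right angles, so tangent² = |PO|² − r² = 81 − 5 = 76.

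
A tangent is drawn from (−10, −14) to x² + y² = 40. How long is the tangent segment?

With centre O = (0, 0), |OP|² = 296 and r² = 40.
By the tangent–radius right angle, tangent length = √(|PO|² − r²) = √256 = 16.

16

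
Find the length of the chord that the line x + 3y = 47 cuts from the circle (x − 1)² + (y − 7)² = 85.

3√10

Centre (1, 7), r² = 85. Perpendicular distance d from centre to line = |−25| / √10 = 25/√10.
Chord = 2√(r² − d²) = 2·√(45/2) = 3√10.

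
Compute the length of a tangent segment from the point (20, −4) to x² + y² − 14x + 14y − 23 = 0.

The centre is (7, −7) and r = 11. The square of the distance from P to the centre is 169 + 9 = 178.
The tangent meets the radius at right angles, so tangent² = |PO|² − r² = 178 − 121 = 57.

√57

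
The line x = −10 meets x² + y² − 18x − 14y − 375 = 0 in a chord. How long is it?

24

Centre (9, 7), r² = 505. Perpendicular distance d from centre to line = |19| / √1 = 19.
Chord = 2√(r² − d²) = 2·√(144) = 24.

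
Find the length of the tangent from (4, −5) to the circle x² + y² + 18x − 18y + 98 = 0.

With centre O = (−9, 9), |OP|² = 365 and r² = 64.
The tangent meets the radius at right angles, so tangent² = |PO|² − r² = 365 − 64 = 301.

√301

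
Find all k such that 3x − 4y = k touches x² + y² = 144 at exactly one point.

Tangency holds when the distance from the centre (0, 0) to the line equals the radius 12:
|3·0 − 4·0 − k| / √25 = 12
|k| = 12·5, so k = 60 or k = −60.

k = −60 or k = 60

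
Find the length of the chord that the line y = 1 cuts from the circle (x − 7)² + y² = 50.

Centre (7, 0), r² = 50. Perpendicular distance d from centre to line = |−1| / √1 = 1.
Chord = 2√(r² − d²) = 2·√(49) = 14.

14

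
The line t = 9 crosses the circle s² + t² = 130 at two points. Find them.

(−7, 9) and (7, 9)

From the line, t = 9. Substituting:
s² − 49 = 0
s = 7 or s = −7, giving (7, 9) and (−7, 9).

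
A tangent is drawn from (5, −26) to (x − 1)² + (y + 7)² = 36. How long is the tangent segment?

√341

The centre is (1, −7) and r = 6. The square of the distance from P to the centre is 16 + 361 = 377.
By the tangent–radius right angle, tangent length = √(|PO|² − r²) = √341.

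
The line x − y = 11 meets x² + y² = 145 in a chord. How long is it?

13√2

From the line, y = x − 11. Substituting:
2x² − 22x − 24 = 0  ⟹  x² − 11x − 12 = 0
x = 12 or x = −1, giving (12, 1) and (−1, −12).
Chord length = distance between (12, 1) and (−1, −12) = √338 = 13√2.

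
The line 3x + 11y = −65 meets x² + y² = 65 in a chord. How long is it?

The distance from (0, 0) to the line is 65/√130, and r² = 65.
Half the chord is √(r² − d²) = √(65/2), so the full chord is √130.

√130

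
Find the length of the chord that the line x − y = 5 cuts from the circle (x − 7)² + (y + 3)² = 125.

The distance from (7, −3) to the line is 5/√2, and r² = 125.
Chord = 2√(r² − d²) = 2·√(225/2) = 15√2.

15√2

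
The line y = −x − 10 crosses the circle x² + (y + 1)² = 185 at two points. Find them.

Substitute y = −x − 10:
2x² + 18x − 104 = 0  ⟹  x² + 9x − 52 = 0
x = 4 or x = −13, giving (4, −14) and (−13, 3).

(−13, 3) and (4, −14)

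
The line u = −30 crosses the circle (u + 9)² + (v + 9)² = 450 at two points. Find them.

The line gives u = −30. Substituting into the circle:
v² + 18v + 72 = 0
v = −6 or v = −12, giving (−30, −6) and (−30, −12).

(−30, −12) and (−30, −6)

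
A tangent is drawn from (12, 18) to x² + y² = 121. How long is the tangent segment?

√347

Centre (0, 0), r² = 121. |PO|² = (12)² + (18)² = 468.
Power of the point: PT² = |PO|² − r² = 347, so PT = √347.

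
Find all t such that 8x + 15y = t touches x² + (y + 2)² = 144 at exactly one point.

t = −234 or t = 174

The line touches the circle iff its distance from (0, −2) is 12:
|8·0 + 15·(−2) − t| / √289 = 12
|t − (−30)| = 12·17, so t = 174 or t = −234.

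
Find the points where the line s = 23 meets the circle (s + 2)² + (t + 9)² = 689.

The line gives s = 23. Substituting into the circle:
t² + 18t + 17 = 0
t = −1 or t = −17, giving (23, −1) and (23, −17).

(23, −17) and (23, −1)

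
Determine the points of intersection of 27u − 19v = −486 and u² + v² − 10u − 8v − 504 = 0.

(−18, 0) and (1, 27)

From the line, v = (486 + 27u)/19. Substituting:
1090u² + 18530u − 19620 = 0  ⟹  u² + 17u − 18 = 0
u = 1 or u = −18, giving (1, 27) and (−18, 0).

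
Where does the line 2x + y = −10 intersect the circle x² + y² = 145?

(−9, 8) and (1, −12)

From the line, y = −2x − 10. Substituting:
5x² + 40x − 45 = 0  ⟹  x² + 8x − 9 = 0
x = 1 or x = −9, giving (1, −12) and (−9, 8).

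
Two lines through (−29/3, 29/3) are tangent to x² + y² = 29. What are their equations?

A line y − (29/3) = m(x − (−29/3)) is tangent when its distance from (0, 0) is √29:
[m·(29/3) − (−29/3)]² = 29(m² + 1)
10m² + 29m + 10 = 0, so m = −2/5 or m = −5/2.
Through (−29/3, 29/3) these give 2x + 5y = 29 and 5x + 2y = −29.

2x + 5y = 29 and 5x + 2y = −29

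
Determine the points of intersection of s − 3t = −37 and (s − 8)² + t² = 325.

(−7, 10) and (14, 17)

From the line, t = (37 + s)/3. Substituting:
10s² − 70s − 980 = 0  ⟹  s² − 7s − 98 = 0
s = 14 or s = −7, giving (14, 17) and (−7, 10).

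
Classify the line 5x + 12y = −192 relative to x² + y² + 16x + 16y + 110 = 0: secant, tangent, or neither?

neither

Substituting the line into the circle gives 169x² + 3264x + 15840 = 0.
Δ = 10653696 − 10707840 = −54144.
No real roots: the line does not meet the circle.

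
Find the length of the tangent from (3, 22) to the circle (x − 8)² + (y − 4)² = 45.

4√19

Centre (8, 4), r² = 45. |PO|² = (−5)² + (18)² = 349.
Power of the point: PT² = |PO|² − r² = 304, so PT = 4√19.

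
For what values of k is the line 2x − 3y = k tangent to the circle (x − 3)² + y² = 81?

k = 6 ± 9√13

For a tangent, require d(centre, line) = r = 9.
|2·3 − 3·0 − k| / √13 = 9
|k − (6)| = 9√13.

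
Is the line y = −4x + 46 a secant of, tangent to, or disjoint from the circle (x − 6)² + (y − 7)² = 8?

Substituting the line into the circle gives 17x² − 324x + 1549 = 0.
Discriminant = (−324)² − 4·17·(1549) = −356 < 0.
No real roots: the line does not meet the circle.

disjoint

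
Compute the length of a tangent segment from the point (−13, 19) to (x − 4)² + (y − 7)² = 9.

With centre O = (4, 7), |OP|² = 433 and r² = 9.
The tangent meets the radius at right angles, so tangent² = |PO|² − r² = 433 − 9 = 424.

2√106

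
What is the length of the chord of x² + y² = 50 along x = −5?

10

Centre (0, 0), r² = 50. Perpendicular distance d from centre to line = |5| / √1 = 5.
Chord = 2√(r² − d²) = 2·√(25) = 10.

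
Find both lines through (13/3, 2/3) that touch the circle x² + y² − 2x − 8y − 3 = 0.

2x − y = 8 and x − 2y = 3

A line y − (2/3) = m(x − (13/3)) is tangent when its distance from (1, 4) is 2√5:
(−10/3m − (10/3))² = 20(m² + 1)
2m² − 5m + 2 = 0, so m = 2 or m = 1/2.
With m = 2: 2x − y = 8. With m = 1/2: x − 2y = 3.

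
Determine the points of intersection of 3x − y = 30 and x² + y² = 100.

(8, −6) and (10, 0)

Substitute y = 3x − 30:
10x² − 180x + 800 = 0  ⟹  x² − 18x + 80 = 0
x = 10 or x = 8, giving (10, 0) and (8, −6).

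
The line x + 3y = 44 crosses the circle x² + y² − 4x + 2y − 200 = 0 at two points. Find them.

(5, 13) and (8, 12)

Express y = (44 − x)/3 and substitute into the circle:
10x² − 130x + 400 = 0  ⟹  x² − 13x + 40 = 0
x = 8 or x = 5, giving (8, 12) and (5, 13).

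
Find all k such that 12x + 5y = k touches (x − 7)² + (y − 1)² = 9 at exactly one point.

The line touches the circle iff its distance from (7, 1) is 3:
|12·7 + 5·1 − k| / √169 = 3
|k − (89)| = 3·13, so k = 128 or k = 50.

k = 50 or k = 128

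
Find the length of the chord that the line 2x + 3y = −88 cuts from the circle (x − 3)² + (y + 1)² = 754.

6√13

Express y = (−88 − 2x)/3 and substitute into the circle:
13x² + 286x + 520 = 0  ⟹  x² + 22x + 40 = 0
x = −2 or x = −20, giving (−2, −28) and (−20, −16).
|(−2, −28) − (−20, −16)| = √((18)² + (−12)²) = 6√13.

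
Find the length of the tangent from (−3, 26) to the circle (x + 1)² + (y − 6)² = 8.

6√11

With centre O = (−1, 6), |OP|² = 404 and r² = 8.
By the tangent–radius right angle, tangent length = √(|PO|² − r²) = √396 = 6√11.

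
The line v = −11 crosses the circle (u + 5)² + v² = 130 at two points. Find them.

(−8, −11) and (−2, −11)

Substitute v = −11:
u² + 10u + 16 = 0
u = −2 or u = −8, giving (−2, −11) and (−8, −11).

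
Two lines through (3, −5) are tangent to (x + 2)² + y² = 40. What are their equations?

Write the tangent as mx − y + (−5 − m·(3)) = 0 and set its distance from the centre to 2√10:
[m·(−5) − (5)]² = 40(m² + 1)
3m² − 10m + 3 = 0, so m = 1/3 or m = 3.
Through (3, −5) these give x − 3y = 18 and 3x − y = 14.

x − 3y = 18 and 3x − y = 14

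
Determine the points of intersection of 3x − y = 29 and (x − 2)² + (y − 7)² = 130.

Substitute y = 3x − 29:
10x² − 220x + 1170 = 0  ⟹  x² − 22x + 117 = 0
x = 13 or x = 9, giving (13, 10) and (9, −2).

(9, −2) and (13, 10)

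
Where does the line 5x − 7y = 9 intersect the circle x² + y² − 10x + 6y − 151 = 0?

Substitute y = (−9 + 5x)/7:
74x² − 370x − 7696 = 0  ⟹  x² − 5x − 104 = 0
x = 13 or x = −8, giving (13, 8) and (−8, −7).

(−8, −7) and (13, 8)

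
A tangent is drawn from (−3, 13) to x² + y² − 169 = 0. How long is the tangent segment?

3

Centre (0, 0), r² = 169. |PO|² = (−3)² + (13)² = 178.
The tangent meets the radius at right angles, so tangent² = |PO|² − r² = 178 − 169 = 9.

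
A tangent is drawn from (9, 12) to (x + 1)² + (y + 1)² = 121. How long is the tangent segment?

Centre (−1, −1), r² = 121. |PO|² = (10)² + (13)² = 269.
The tangent meets the radius at right angles, so tangent² = |PO|² − r² = 269 − 121 = 148.

2√37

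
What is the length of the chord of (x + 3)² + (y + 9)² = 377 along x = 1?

38

Centre (−3, −9), r² = 377. Perpendicular distance d from centre to line = |−4| / √1 = 4.
Chord = 2√(r² − d²) = 2·√(361) = 38.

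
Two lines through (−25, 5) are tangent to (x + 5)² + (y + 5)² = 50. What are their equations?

x + y = −20 and x + 7y = 10

Write the tangent as mx − y + (5 − m·(−25)) = 0 and set its distance from the centre to 5√2:
(20m − (−10))² = 50(m² + 1)
7m² + 8m + 1 = 0, so m = −1 or m = −1/7.
Through (−25, 5) these give x + y = −20 and x + 7y = 10.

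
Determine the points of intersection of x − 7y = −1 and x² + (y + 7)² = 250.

(−15, −2) and (13, 2)

Express y = (1 + x)/7 and substitute into the circle:
50x² + 100x − 9750 = 0  ⟹  x² + 2x − 195 = 0
x = 13 or x = −15, giving (13, 2) and (−15, −2).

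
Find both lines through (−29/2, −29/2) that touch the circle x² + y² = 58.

Let a tangent through (−29/2, −29/2) have slope m. Its distance from (0, 0) must equal √58:
(29/2m − (29/2))² = 58(m² + 1)
21m² − 58m + 21 = 0, so m = 3/7 or m = 7/3.
With m = 3/7: 3x − 7y = 58. With m = 7/3: 7x − 3y = −58.

3x − 7y = 58 and 7x − 3y = −58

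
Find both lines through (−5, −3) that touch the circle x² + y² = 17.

x + 4y = −17 and 4x − y = −17

Let a tangent through (−5, −3) have slope m. Its distance from (0, 0) must equal √17:
(5m − (3))² = 17(m² + 1)
4m² − 15m − 4 = 0, so m = −1/4 or m = 4.
Through (−5, −3) these give x + 4y = −17 and 4x − y = −17.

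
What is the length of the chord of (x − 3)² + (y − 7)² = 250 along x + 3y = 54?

8√10

From the line, y = (54 − x)/3. Substituting:
10x² − 120x − 1080 = 0  ⟹  x² − 12x − 108 = 0
x = 18 or x = −6, giving (18, 12) and (−6, 20).
|(18, 12) − (−6, 20)| = √((24)² + (−8)²) = 8√10.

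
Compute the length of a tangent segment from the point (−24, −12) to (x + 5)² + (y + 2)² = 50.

√411

The centre is (−5, −2) and r = 5√2. The square of the distance from P to the centre is 361 + 100 = 461.
By the tangent–radius right angle, tangent length = √(|PO|² − r²) = √411.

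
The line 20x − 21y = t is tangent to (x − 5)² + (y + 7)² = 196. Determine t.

t = −159 or t = 653

For a tangent, require d(centre, line) = r = 14.
|20·5 − 21·(−7) − t| / √841 = 14
|t − (247)| = 14·29, so t = 653 or t = −159.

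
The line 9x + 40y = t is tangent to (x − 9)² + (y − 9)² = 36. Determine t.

The line touches the circle iff its distance from (9, 9) is 6:
|9·9 + 40·9 − t| / √1681 = 6
|t − (441)| = 6·41, so t = 687 or t = 195.

t = 195 or t = 687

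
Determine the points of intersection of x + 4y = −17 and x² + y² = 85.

(−9, −2) and (7, −6)

From the line, y = (−17 − x)/4. Substituting:
17x² + 34x − 1071 = 0  ⟹  x² + 2x − 63 = 0
x = 7 or x = −9, giving (7, −6) and (−9, −2).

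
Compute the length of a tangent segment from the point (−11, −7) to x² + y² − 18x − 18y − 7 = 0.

√487

Centre (9, 9), r² = 169. |PO|² = (−20)² + (−16)² = 656.
Power of the point: PT² = |PO|² − r² = 487, so PT = √487.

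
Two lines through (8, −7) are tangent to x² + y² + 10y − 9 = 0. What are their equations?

Write the tangent as mx − y + (−7 − m·(8)) = 0 and set its distance from the centre to √34:
(−8m − (2))² = 34(m² + 1)
15m² + 16m − 15 = 0, so m = 3/5 or m = −5/3.
With m = 3/5: 3x − 5y = 59. With m = −5/3: 5x + 3y = 19.

3x − 5y = 59 and 5x + 3y = 19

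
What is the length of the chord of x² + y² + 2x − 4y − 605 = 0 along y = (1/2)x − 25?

2√5

From the line, y = (−50 + x)/2. Substituting:
5x² − 100x + 480 = 0  ⟹  x² − 20x + 96 = 0
x = 12 or x = 8, giving (12, −19) and (8, −21).
Chord length = distance between (12, −19) and (8, −21) = √20 = 2√5.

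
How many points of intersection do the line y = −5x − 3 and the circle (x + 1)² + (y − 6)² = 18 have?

2

Substituting the line into the circle gives 26x² + 92x + 64 = 0.
Δ = 8464 − 6656 = 1808.
Two real roots: the line is a secant.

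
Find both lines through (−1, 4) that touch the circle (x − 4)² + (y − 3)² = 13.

Let a tangent through (−1, 4) have slope m. Its distance from (4, 3) must equal √13:
[m·(5) − (−1)]² = 13(m² + 1)
6m² + 5m − 6 = 0, so m = −3/2 or m = 2/3.
Through (−1, 4) these give 3x + 2y = 5 and 2x − 3y = −14.

3x + 2y = 5 and 2x − 3y = −14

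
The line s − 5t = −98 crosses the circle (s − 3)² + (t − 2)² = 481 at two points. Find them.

From the line, t = (98 + s)/5. Substituting:
26s² + 26s − 4056 = 0  ⟹  s² + s − 156 = 0
s = 12 or s = −13, giving (12, 22) and (−13, 17).

(−13, 17) and (12, 22)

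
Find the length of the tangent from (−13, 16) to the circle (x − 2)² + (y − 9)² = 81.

The centre is (2, 9) and r = 9. The square of the distance from P to the centre is 225 + 49 = 274.
The tangent meets the radius at right angles, so tangent² = |PO|² − r² = 274 − 81 = 193.

√193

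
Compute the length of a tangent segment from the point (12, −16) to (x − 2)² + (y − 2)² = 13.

√411

The centre is (2, 2) and r = √13. The square of the distance from P to the centre is 100 + 324 = 424.
The tangent meets the radius at right angles, so tangent² = |PO|² − r² = 424 − 13 = 411.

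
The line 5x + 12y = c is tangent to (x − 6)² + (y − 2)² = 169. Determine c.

The line touches the circle iff its distance from (6, 2) is 13:
|5·6 + 12·2 − c| / √169 = 13
|c − (54)| = 13·13, so c = 223 or c = −115.

c = −115 or c = 223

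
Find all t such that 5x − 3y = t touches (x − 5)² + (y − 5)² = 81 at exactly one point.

t = 10 ± 9√34

Tangency holds when the distance from the centre (5, 5) to the line equals the radius 9:
|5·5 − 3·5 − t| / √34 = 9
|t − (10)| = 9√34.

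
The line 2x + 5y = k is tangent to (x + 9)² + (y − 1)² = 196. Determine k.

k = −13 ± 14√29

The line touches the circle iff its distance from (−9, 1) is 14:
|2·(−9) + 5·1 − k| / √29 = 14
|k − (−13)| = 14√29.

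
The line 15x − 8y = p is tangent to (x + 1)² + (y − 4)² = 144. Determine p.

The line touches the circle iff its distance from (−1, 4) is 12:
|15·(−1) − 8·4 − p| / √289 = 12
|p − (−47)| = 12·17, so p = 157 or p = −251.

p = −251 or p = 157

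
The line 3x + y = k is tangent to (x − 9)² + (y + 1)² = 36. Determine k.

k = 26 ± 6√10

The line touches the circle iff its distance from (9, −1) is 6:
|3·9 + 1·(−1) − k| / √10 = 6
|k − (26)| = 6√10.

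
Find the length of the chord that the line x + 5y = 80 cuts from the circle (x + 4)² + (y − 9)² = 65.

√26

Centre (−4, 9), r² = 65. Perpendicular distance d from centre to line = |−39| / √26 = 39/√26.
Half the chord is √(r² − d²) = √(13/2), so the full chord is √26.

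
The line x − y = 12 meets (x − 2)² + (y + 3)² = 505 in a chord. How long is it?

Centre (2, −3), r² = 505. Perpendicular distance d from centre to line = |−7| / √2 = 7/√2.
Half the chord is √(r² − d²) = √(961/2), so the full chord is 31√2.

31√2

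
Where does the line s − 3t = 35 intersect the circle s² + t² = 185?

From the line, t = (−35 + s)/3. Substituting:
10s² − 70s − 440 = 0  ⟹  s² − 7s − 44 = 0
s = 11 or s = −4, giving (11, −8) and (−4, −13).

(−4, −13) and (11, −8)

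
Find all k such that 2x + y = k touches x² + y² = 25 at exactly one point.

The line touches the circle iff its distance from (0, 0) is 5:
|2·0 + 1·0 − k| / √5 = 5
|k| = 5√5.

k = ±5√5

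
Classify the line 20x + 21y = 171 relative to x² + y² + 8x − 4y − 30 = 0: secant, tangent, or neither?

neither

Substituting the line into the circle gives 841x² − 1632x + 1647 = 0.
Discriminant = (−1632)² − 4·841·(1647) = −2877084 < 0.
No real roots: the line does not meet the circle.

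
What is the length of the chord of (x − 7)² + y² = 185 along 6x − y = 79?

From the line, y = 6x − 79. Substituting:
37x² − 962x + 6105 = 0  ⟹  x² − 26x + 165 = 0
x = 15 or x = 11, giving (15, 11) and (11, −13).
Chord length = distance between (15, 11) and (11, −13) = √592 = 4√37.

4√37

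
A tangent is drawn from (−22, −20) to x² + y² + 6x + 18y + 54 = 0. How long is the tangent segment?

With centre O = (−3, −9), |OP|² = 482 and r² = 36.
By the tangent–radius right angle, tangent length = √(|PO|² − r²) = √446.

√446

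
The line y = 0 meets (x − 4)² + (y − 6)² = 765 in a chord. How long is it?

54

Centre (4, 6), r² = 765. Perpendicular distance d from centre to line = |6| / √1 = 6.
Chord = 2√(r² − d²) = 2·√(729) = 54.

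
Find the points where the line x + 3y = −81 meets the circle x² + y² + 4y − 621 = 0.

(−15, −22) and (0, −27)

From the line, y = (−81 − x)/3. Substituting:
10x² + 150x = 0  ⟹  x² + 15x = 0
x = 0 or x = −15, giving (0, −27) and (−15, −22).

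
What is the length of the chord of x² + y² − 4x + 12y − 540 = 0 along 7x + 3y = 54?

6√58

The distance from (2, −6) to the line is 58/√58, and r² = 580.
Chord = 2√(r² − d²) = 2·√(522) = 6√58.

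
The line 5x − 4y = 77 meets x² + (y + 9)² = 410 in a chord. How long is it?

6√41

From the line, y = (−77 + 5x)/4. Substituting:
41x² − 410x − 4879 = 0  ⟹  x² − 10x − 119 = 0
x = 17 or x = −7, giving (17, 2) and (−7, −28).
Chord length = distance between (17, 2) and (−7, −28) = √1476 = 6√41.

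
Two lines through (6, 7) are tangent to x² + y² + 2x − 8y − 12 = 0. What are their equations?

2x + 5y = 47 and 5x − 2y = 16

A line y − (7) = m(x − (6)) is tangent when its distance from (−1, 4) is √29:
(−7m − (−3))² = 29(m² + 1)
10m² − 21m − 10 = 0, so m = −2/5 or m = 5/2.
With m = −2/5: 2x + 5y = 47. With m = 5/2: 5x − 2y = 16.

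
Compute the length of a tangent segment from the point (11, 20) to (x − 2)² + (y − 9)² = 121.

With centre O = (2, 9), |OP|² = 202 and r² = 121.
By the tangent–radius right angle, tangent length = √(|PO|² − r²) = √81 = 9.

9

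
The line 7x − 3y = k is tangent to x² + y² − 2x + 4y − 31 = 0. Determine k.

k = 13 ± 6√58

Tangency holds when the distance from the centre (1, −2) to the line equals the radius 6:
|7·1 − 3·(−2) − k| / √58 = 6
|k − (13)| = 6√58.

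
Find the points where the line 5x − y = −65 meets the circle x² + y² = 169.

(−13, 0) and (−12, 5)

From the line, y = 5x + 65. Substituting:
26x² + 650x + 4056 = 0  ⟹  x² + 25x + 156 = 0
x = −12 or x = −13, giving (−12, 5) and (−13, 0).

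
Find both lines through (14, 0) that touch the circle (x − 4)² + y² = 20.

x + 2y = 14 and x − 2y = 14

Write the tangent as mx − y + (0 − m·(14)) = 0 and set its distance from the centre to 2√5:
(−10m − (0))² = 20(m² + 1)
4m² − 1 = 0, so m = −1/2 or m = 1/2.
Through (14, 0) these give x + 2y = 14 and x − 2y = 14.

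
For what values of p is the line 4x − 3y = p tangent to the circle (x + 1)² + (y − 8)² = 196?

p = −98 or p = 42

The line touches the circle iff its distance from (−1, 8) is 14:
|4·(−1) − 3·8 − p| / √25 = 14
|p − (−28)| = 14·5, so p = 42 or p = −98.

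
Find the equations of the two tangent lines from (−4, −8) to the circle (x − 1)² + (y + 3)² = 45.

x + 2y = −20 and 2x + y = −16

A line y − (−8) = m(x − (−4)) is tangent when its distance from (1, −3) is 3√5:
(5m − (5))² = 45(m² + 1)
2m² + 5m + 2 = 0, so m = −1/2 or m = −2.
With m = −1/2: x + 2y = −20. With m = −2: 2x + y = −16.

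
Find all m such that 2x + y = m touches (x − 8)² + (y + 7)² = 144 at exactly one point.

The line touches the circle iff its distance from (8, −7) is 12:
|2·8 + 1·(−7) − m| / √5 = 12
|m − (9)| = 12√5.

m = 9 ± 12√5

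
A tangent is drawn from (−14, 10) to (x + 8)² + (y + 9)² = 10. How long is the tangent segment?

3√43

The centre is (−8, −9) and r = √10. The square of the distance from P to the centre is 36 + 361 = 397.
The tangent meets the radius at right angles, so tangent² = |PO|² − r² = 397 − 10 = 387.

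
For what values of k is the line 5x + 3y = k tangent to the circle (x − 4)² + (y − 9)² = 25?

k = 47 ± 5√34

Tangency holds when the distance from the centre (4, 9) to the line equals the radius 5:
|5·4 + 3·9 − k| / √34 = 5
|k − (47)| = 5√34.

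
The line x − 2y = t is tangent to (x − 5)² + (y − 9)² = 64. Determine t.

The line touches the circle iff its distance from (5, 9) is 8:
|1·5 − 2·9 − t| / √5 = 8
|t − (−13)| = 8√5.

t = −13 ± 8√5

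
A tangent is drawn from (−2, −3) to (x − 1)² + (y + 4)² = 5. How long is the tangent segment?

Centre (1, −4), r² = 5. |PO|² = (−3)² + (1)² = 10.
The tangent meets the radius at right angles, so tangent² = |PO|² − r² = 10 − 5 = 5.

√5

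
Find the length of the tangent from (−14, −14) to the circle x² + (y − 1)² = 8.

With centre O = (0, 1), |OP|² = 421 and r² = 8.
Power of the point: PT² = |PO|² − r² = 413, so PT = √413.

√413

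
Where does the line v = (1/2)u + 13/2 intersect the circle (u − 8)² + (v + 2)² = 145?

Substitute v = (13 + u)/2:
5u² − 30u − 35 = 0  ⟹  u² − 6u − 7 = 0
u = 7 or u = −1, giving (7, 10) and (−1, 6).

(−1, 6) and (7, 10)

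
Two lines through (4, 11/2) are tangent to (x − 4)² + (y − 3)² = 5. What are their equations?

Let a tangent through (4, 11/2) have slope m. Its distance from (4, 3) must equal √5:
(0m − (−5/2))² = 5(m² + 1)
4m² − 1 = 0, so m = −1/2 or m = 1/2.
Through (4, 11/2) these give x + 2y = 15 and x − 2y = −7.

x + 2y = 15 and x − 2y = −7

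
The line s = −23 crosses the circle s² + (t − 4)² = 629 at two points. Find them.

The line gives s = −23. Substituting into the circle:
t² − 8t − 84 = 0
t = 14 or t = −6, giving (−23, 14) and (−23, −6).

(−23, −6) and (−23, 14)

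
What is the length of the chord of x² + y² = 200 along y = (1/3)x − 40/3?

From the line, y = (−40 + x)/3. Substituting:
10x² − 80x − 200 = 0  ⟹  x² − 8x − 20 = 0
x = 10 or x = −2, giving (10, −10) and (−2, −14).
Chord length = distance between (10, −10) and (−2, −14) = √160 = 4√10.

4√10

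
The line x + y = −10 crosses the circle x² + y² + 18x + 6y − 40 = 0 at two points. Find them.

(−16, 6) and (0, −10)

Substitute y = −x − 10:
2x² + 32x = 0  ⟹  x² + 16x = 0
x = 0 or x = −16, giving (0, −10) and (−16, 6).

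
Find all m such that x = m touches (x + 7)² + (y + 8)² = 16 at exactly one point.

Tangency holds when the distance from the centre (−7, −8) to the line equals the radius 4:
|1·(−7) + 0·(−8) − m| / √1 = 4
|m − (−7)| = 4, so m = −3 or m = −11.

m = −11 or m = −3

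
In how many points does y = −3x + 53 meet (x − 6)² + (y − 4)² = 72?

0

Centre (6, 4), r² = 72. Distance² from centre to line = (−31)²/10 = 961/10.
Since d² > r², the line lies outside the circle.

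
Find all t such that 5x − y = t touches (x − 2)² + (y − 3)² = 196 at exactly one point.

For a tangent, require d(centre, line) = r = 14.
|5·2 − 1·3 − t| / √26 = 14
|t − (7)| = 14√26.

t = 7 ± 14√26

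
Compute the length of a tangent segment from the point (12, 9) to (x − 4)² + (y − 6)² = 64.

With centre O = (4, 6), |OP|² = 73 and r² = 64.
Power of the point: PT² = |PO|² − r² = 9, so PT = 3.

3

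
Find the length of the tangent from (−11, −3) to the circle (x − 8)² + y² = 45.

With centre O = (8, 0), |OP|² = 370 and r² = 45.
Power of the point: PT² = |PO|² − r² = 325, so PT = 5√13.

5√13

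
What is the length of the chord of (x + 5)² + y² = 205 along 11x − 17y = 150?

√410

Centre (−5, 0), r² = 205. Perpendicular distance d from centre to line = |−205| / √410 = 205/√410.
Chord = 2√(r² − d²) = 2·√(205/2) = √410.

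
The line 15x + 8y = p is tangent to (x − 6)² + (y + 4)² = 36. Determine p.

Tangency holds when the distance from the centre (6, −4) to the line equals the radius 6:
|15·6 + 8·(−4) − p| / √289 = 6
|p − (58)| = 6·17, so p = 160 or p = −44.

p = −44 or p = 160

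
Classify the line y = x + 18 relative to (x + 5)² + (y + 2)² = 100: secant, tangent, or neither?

d² = (1·(−5) − 1·(−2) − (−18))²/2 = 225/2; r² = 100.
Since d² > r², the line lies outside the circle.

neither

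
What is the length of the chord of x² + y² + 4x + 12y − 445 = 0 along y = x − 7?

31√2

The distance from (−2, −6) to the line is 3/√2, and r² = 485.
Chord = 2√(r² − d²) = 2·√(961/2) = 31√2.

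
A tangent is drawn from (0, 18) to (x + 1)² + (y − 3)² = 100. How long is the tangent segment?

3√14

With centre O = (−1, 3), |OP|² = 226 and r² = 100.
Power of the point: PT² = |PO|² − r² = 126, so PT = 3√14.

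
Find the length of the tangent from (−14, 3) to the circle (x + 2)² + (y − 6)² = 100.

Centre (−2, 6), r² = 100. |PO|² = (−12)² + (−3)² = 153.
The tangent meets the radius at right angles, so tangent² = |PO|² − r² = 153 − 100 = 53.

√53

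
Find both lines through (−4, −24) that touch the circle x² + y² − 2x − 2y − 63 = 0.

Let a tangent through (−4, −24) have slope m. Its distance from (1, 1) must equal √65:
(5m − (25))² = 65(m² + 1)
4m² + 25m − 56 = 0, so m = −8 or m = 7/4.
Through (−4, −24) these give 8x + y = −56 and 7x − 4y = 68.

8x + y = −56 and 7x − 4y = 68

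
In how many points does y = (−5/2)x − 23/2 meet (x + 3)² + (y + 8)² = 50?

2

d² = (5·(−3) + 2·(−8) − (−23))²/29 = 64/29; r² = 50.
Since d² < r², the line cuts the circle twice.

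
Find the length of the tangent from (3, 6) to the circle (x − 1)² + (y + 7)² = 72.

√101

The centre is (1, −7) and r = 6√2. The square of the distance from P to the centre is 4 + 169 = 173.
The tangent meets the radius at right angles, so tangent² = |PO|² − r² = 173 − 72 = 101.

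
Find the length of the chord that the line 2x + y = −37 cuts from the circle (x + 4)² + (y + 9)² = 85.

From the line, y = −2x − 37. Substituting:
5x² + 120x + 715 = 0  ⟹  x² + 24x + 143 = 0
x = −11 or x = −13, giving (−11, −15) and (−13, −11).
|(−11, −15) − (−13, −11)| = √((2)² + (−4)²) = 2√5.

2√5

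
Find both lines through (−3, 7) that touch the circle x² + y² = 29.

A line y − (7) = m(x − (−3)) is tangent when its distance from (0, 0) is √29:
[m·(3) − (−7)]² = 29(m² + 1)
10m² − 21m − 10 = 0, so m = −2/5 or m = 5/2.
With m = −2/5: 2x + 5y = 29. With m = 5/2: 5x − 2y = −29.

2x + 5y = 29 and 5x − 2y = −29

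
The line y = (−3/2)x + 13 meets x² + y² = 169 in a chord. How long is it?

6√13

The distance from (0, 0) to the line is 26/√13, and r² = 169.
Half the chord is √(r² − d²) = √(117), so the full chord is 6√13.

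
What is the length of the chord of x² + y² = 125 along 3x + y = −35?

From the line, y = −3x − 35. Substituting:
10x² + 210x + 1100 = 0  ⟹  x² + 21x + 110 = 0
x = −10 or x = −11, giving (−10, −5) and (−11, −2).
Chord length = distance between (−10, −5) and (−11, −2) = √10 = √10.

√10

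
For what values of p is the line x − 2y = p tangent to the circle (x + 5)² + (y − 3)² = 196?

p = −11 ± 14√5

For a tangent, require d(centre, line) = r = 14.
|1·(−5) − 2·3 − p| / √5 = 14
|p − (−11)| = 14√5.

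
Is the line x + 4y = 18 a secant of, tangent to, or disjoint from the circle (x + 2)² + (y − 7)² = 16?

secant

Substituting the line into the circle gives 17x² + 84x − 92 = 0.
Δ = 7056 − (−6256) = 13312.
Two real roots: the line is a secant.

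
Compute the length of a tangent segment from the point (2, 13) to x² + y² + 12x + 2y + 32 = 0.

The centre is (−6, −1) and r = √5. The square of the distance from P to the centre is 64 + 196 = 260.
The tangent meets the radius at right angles, so tangent² = |PO|² − r² = 260 − 5 = 255.

√255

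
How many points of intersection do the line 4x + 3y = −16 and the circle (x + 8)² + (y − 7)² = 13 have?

Centre (−8, 7), r² = 13. Distance² from centre to line = (5)²/25 = 1.
Since d² < r², the line cuts the circle twice.

2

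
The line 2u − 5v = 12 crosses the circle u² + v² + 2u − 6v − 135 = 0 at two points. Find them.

(−9, −6) and (11, 2)

From the line, v = (−12 + 2u)/5. Substituting:
29u² − 58u − 2871 = 0  ⟹  u² − 2u − 99 = 0
u = 11 or u = −9, giving (11, 2) and (−9, −6).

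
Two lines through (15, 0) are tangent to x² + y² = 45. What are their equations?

x − 2y = 15 and x + 2y = 15

Let a tangent through (15, 0) have slope m. Its distance from (0, 0) must equal 3√5:
[m·(−15) − (0)]² = 45(m² + 1)
4m² − 1 = 0, so m = 1/2 or m = −1/2.
With m = 1/2: x − 2y = 15. With m = −1/2: x + 2y = 15.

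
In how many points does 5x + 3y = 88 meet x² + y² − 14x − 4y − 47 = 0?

Centre (7, 2), r² = 100. Distance² from centre to line = (−47)²/34 = 2209/34.
Since d² < r², the line cuts the circle twice.

2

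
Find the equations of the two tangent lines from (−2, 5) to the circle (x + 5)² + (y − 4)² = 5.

Let a tangent through (−2, 5) have slope m. Its distance from (−5, 4) must equal √5:
(−3m − (−1))² = 5(m² + 1)
2m² − 3m − 2 = 0, so m = −1/2 or m = 2.
With m = −1/2: x + 2y = 8. With m = 2: 2x − y = −9.

x + 2y = 8 and 2x − y = −9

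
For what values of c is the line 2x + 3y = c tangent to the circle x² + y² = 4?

c = ±2√13

The line touches the circle iff its distance from (0, 0) is 2:
|2·0 + 3·0 − c| / √13 = 2
|c| = 2√13.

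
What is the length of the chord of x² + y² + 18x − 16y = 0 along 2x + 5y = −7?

4√29

Centre (−9, 8), r² = 145. Perpendicular distance d from centre to line = |29| / √29 = 29/√29.
Half the chord is √(r² − d²) = √(116), so the full chord is 4√29.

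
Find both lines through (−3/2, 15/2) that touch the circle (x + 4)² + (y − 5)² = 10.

3x + y = 3 and x + 3y = 21

Let a tangent through (−3/2, 15/2) have slope m. Its distance from (−4, 5) must equal √10:
[m·(−5/2) − (−5/2)]² = 10(m² + 1)
3m² + 10m + 3 = 0, so m = −3 or m = −1/3.
Through (−3/2, 15/2) these give 3x + y = 3 and x + 3y = 21.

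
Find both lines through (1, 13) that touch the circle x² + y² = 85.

A line y − (13) = m(x − (1)) is tangent when its distance from (0, 0) is √85:
[m·(−1) − (−13)]² = 85(m² + 1)
42m² + 13m − 42 = 0, so m = 6/7 or m = −7/6.
With m = 6/7: 6x − 7y = −85. With m = −7/6: 7x + 6y = 85.

6x − 7y = −85 and 7x + 6y = 85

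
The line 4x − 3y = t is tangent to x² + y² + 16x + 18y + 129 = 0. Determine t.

t = −25 or t = 15

For a tangent, require d(centre, line) = r = 4.
|4·(−8) − 3·(−9) − t| / √25 = 4
|t − (−5)| = 4·5, so t = 15 or t = −25.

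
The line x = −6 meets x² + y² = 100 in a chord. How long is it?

16

Centre (0, 0), r² = 100. Perpendicular distance d from centre to line = |6| / √1 = 6.
Chord = 2√(r² − d²) = 2·√(64) = 16.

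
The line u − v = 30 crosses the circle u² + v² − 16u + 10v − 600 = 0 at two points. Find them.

From the line, v = u − 30. Substituting:
2u² − 66u = 0  ⟹  u² − 33u = 0
u = 33 or u = 0, giving (33, 3) and (0, −30).

(0, −30) and (33, 3)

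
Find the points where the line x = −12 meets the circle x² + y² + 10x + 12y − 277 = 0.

(−12, −23) and (−12, 11)

The line gives x = −12. Substituting into the circle:
y² + 12y − 253 = 0
y = 11 or y = −23, giving (−12, 11) and (−12, −23).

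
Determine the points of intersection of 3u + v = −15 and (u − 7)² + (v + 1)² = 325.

Substitute v = −3u − 15:
10u² + 70u − 80 = 0  ⟹  u² + 7u − 8 = 0
u = 1 or u = −8, giving (1, −18) and (−8, 9).

(−8, 9) and (1, −18)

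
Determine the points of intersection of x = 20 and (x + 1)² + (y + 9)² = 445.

The line gives x = 20. Substituting into the circle:
y² + 18y + 77 = 0
y = −7 or y = −11, giving (20, −7) and (20, −11).

(20, −11) and (20, −7)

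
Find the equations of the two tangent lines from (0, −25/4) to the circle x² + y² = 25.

A line y − (−25/4) = m(x − (0)) is tangent when its distance from (0, 0) is 5:
(0m − (25/4))² = 25(m² + 1)
16m² − 9 = 0, so m = 3/4 or m = −3/4.
Through (0, −25/4) these give 3x − 4y = 25 and 3x + 4y = −25.

3x − 4y = 25 and 3x + 4y = −25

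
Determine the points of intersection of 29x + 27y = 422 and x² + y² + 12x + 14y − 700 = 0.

Substitute y = (422 − 29x)/27:
1570x² − 26690x − 172700 = 0  ⟹  x² − 17x − 110 = 0
x = 22 or x = −5, giving (22, −8) and (−5, 21).

(−5, 21) and (22, −8)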